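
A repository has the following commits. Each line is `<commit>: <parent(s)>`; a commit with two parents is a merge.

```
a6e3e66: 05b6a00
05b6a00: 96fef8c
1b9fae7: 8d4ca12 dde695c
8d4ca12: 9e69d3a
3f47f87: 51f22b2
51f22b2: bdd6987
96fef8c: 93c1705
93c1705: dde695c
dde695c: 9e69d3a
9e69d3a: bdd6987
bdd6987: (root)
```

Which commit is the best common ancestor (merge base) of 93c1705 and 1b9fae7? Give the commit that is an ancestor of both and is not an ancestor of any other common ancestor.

dde695c

Ancestors of 93c1705: {93c1705, 9e69d3a, bdd6987, dde695c}.
Ancestors of 1b9fae7: {1b9fae7, 8d4ca12, 9e69d3a, bdd6987, dde695c}.
Common ancestors: {9e69d3a, bdd6987, dde695c}.
Among these, dde695c is not an ancestor of any other common ancestor — it is the merge base.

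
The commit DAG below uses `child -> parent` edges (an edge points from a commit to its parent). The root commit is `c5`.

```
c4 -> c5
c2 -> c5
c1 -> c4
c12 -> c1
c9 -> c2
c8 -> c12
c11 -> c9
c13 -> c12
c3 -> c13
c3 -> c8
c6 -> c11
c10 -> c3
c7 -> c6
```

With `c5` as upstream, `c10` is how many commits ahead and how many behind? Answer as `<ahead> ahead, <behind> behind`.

Reachable from c10: {c1, c10, c12, c13, c3, c4, c5, c8}.
Reachable from c5: {c5}.
Only in c10's history (ahead): {c1, c10, c12, c13, c3, c4, c8} — 7.
Only in c5's history (behind): {} — 0.

7 ahead, 0 behind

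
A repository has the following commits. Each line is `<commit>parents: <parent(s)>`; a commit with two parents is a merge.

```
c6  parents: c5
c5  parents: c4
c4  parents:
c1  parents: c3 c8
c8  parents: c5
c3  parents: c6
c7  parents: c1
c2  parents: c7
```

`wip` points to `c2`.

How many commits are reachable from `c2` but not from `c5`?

Reachable from c2: {c1, c2, c3, c4, c5, c6, c7, c8}.
Reachable from c5: {c4, c5}.
In c2's history but not c5's: {c1, c2, c3, c6, c7, c8} — 6 commits.

6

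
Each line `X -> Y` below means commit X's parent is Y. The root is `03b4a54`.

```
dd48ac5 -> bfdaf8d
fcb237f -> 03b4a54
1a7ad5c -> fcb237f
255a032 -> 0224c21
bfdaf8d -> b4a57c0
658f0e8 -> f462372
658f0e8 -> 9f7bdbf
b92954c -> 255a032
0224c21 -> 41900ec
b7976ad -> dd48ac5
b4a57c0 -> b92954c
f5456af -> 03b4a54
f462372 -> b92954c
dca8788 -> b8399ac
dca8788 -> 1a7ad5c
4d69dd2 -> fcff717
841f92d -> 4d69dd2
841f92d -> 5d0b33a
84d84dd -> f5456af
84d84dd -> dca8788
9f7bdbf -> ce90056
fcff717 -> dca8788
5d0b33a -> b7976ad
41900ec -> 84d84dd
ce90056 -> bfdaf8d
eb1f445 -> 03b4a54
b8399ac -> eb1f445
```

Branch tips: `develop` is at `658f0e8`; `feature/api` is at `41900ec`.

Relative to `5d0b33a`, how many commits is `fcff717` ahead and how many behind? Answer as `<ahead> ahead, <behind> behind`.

1 ahead, 11 behind

Reachable from fcff717: {03b4a54, 1a7ad5c, b8399ac, dca8788, eb1f445, fcb237f, fcff717}.
Reachable from 5d0b33a: {0224c21, 03b4a54, 1a7ad5c, 255a032, 41900ec, 5d0b33a, 84d84dd, b4a57c0, b7976ad, b8399ac, b92954c, bfdaf8d, dca8788, dd48ac5, eb1f445, f5456af, fcb237f}.
Only in fcff717's history (ahead): {fcff717} — 1.
Only in 5d0b33a's history (behind): {0224c21, 255a032, 41900ec, 5d0b33a, 84d84dd, b4a57c0, b7976ad, b92954c, bfdaf8d, dd48ac5, f5456af} — 11.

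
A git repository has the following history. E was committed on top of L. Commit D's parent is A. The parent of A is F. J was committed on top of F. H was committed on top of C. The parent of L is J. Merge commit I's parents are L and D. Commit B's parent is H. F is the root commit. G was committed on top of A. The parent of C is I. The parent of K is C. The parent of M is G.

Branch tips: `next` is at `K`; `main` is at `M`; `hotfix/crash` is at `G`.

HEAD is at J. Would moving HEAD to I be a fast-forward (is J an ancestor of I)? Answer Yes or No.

Yes

A fast-forward from J to I is possible iff J is an ancestor of I.
Ancestors of I: {A, D, F, I, J, L}.
J is among them, so fast-forward is possible.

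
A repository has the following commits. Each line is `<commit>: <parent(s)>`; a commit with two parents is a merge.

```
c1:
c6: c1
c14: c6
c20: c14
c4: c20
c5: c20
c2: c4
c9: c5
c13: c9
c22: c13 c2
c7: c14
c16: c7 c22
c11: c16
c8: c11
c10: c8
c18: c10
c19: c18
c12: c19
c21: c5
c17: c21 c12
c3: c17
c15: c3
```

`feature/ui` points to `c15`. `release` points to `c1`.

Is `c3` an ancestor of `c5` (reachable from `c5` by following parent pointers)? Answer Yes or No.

Ancestors of c5: {c1, c14, c20, c5, c6}.
c3 is not in that set, so it is not an ancestor of c5.

No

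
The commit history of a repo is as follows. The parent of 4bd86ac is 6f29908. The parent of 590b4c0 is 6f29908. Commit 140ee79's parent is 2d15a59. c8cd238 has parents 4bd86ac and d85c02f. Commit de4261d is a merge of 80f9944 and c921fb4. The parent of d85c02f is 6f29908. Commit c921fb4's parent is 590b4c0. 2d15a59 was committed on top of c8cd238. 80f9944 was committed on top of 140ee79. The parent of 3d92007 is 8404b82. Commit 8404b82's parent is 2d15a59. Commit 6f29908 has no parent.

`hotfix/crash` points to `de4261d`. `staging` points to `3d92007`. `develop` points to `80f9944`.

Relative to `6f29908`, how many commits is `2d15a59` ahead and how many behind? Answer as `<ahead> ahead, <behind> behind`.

4 ahead, 0 behind

Reachable from 2d15a59: {2d15a59, 4bd86ac, 6f29908, c8cd238, d85c02f}.
Reachable from 6f29908: {6f29908}.
Only in 2d15a59's history (ahead): {2d15a59, 4bd86ac, c8cd238, d85c02f} — 4.
Only in 6f29908's history (behind): {} — 0.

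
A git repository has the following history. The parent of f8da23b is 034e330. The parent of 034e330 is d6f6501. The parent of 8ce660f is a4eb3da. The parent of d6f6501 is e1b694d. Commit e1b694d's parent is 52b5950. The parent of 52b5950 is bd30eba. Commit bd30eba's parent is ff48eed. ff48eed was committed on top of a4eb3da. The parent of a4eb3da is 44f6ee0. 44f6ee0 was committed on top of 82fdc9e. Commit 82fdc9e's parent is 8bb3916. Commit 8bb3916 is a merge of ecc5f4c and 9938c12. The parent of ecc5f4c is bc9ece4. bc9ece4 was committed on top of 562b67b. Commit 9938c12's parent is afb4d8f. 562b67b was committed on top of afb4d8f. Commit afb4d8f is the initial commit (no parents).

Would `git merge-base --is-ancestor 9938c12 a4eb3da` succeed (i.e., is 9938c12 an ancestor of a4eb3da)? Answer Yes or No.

Yes

Ancestors of a4eb3da (commits reachable by following parents): {44f6ee0, 562b67b, 82fdc9e, 8bb3916, 9938c12, a4eb3da, afb4d8f, bc9ece4, ecc5f4c}.
9938c12 is in that set, so it is an ancestor of a4eb3da.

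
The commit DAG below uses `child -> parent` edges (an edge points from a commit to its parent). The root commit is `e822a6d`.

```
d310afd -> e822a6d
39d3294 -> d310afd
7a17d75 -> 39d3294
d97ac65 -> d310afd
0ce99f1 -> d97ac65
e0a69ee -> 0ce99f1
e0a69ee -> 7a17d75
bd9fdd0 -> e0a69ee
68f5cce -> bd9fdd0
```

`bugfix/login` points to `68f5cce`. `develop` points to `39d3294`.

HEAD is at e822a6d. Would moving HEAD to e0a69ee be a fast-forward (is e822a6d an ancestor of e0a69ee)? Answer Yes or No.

A fast-forward from e822a6d to e0a69ee is possible iff e822a6d is an ancestor of e0a69ee.
Ancestors of e0a69ee: {0ce99f1, 39d3294, 7a17d75, d310afd, d97ac65, e0a69ee, e822a6d}.
e822a6d is among them, so fast-forward is possible.

Yes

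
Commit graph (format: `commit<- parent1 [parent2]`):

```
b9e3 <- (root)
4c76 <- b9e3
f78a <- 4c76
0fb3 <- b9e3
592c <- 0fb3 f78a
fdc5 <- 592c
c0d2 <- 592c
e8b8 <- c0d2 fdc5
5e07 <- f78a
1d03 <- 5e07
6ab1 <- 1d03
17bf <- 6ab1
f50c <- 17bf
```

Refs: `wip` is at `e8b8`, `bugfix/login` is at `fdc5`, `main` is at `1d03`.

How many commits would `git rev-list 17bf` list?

Walking parent pointers from 17bf: reachable set = {17bf, 1d03, 4c76, 5e07, 6ab1, b9e3, f78a}.
That is 7 commits.

7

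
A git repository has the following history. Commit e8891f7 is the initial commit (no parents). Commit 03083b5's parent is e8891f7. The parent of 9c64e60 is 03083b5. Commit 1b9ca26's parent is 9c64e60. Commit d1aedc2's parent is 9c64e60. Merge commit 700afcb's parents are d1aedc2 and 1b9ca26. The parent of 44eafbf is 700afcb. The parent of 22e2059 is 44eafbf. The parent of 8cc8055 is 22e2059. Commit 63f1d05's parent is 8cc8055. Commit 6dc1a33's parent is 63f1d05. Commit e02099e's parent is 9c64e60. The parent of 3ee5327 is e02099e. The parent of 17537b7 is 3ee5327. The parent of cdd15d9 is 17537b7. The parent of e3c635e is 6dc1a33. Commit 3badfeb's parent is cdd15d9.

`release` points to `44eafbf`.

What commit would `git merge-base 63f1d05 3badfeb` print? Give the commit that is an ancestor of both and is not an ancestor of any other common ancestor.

Ancestors of 63f1d05: {03083b5, 1b9ca26, 22e2059, 44eafbf, 63f1d05, 700afcb, 8cc8055, 9c64e60, d1aedc2, e8891f7}.
Ancestors of 3badfeb: {03083b5, 17537b7, 3badfeb, 3ee5327, 9c64e60, cdd15d9, e02099e, e8891f7}.
Common ancestors: {03083b5, 9c64e60, e8891f7}.
Among these, 9c64e60 is not an ancestor of any other common ancestor — it is the merge base.

9c64e60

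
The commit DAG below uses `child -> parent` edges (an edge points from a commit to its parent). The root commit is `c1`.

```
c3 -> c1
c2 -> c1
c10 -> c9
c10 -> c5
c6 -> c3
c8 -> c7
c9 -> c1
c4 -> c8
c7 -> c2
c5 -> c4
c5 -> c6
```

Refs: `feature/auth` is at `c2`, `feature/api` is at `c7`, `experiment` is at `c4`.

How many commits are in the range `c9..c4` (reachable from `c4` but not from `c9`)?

Reachable from c4: {c1, c2, c4, c7, c8}.
Reachable from c9: {c1, c9}.
In c4's history but not c9's: {c2, c4, c7, c8} — 4 commits.

4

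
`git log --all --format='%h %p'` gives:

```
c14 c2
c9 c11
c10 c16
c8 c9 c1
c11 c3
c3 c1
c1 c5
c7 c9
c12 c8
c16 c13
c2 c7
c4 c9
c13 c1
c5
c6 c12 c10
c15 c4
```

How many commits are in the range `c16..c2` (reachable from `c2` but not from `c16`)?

Reachable from c2: {c1, c11, c2, c3, c5, c7, c9}.
Reachable from c16: {c1, c13, c16, c5}.
In c2's history but not c16's: {c11, c2, c3, c7, c9} — 5 commits.

5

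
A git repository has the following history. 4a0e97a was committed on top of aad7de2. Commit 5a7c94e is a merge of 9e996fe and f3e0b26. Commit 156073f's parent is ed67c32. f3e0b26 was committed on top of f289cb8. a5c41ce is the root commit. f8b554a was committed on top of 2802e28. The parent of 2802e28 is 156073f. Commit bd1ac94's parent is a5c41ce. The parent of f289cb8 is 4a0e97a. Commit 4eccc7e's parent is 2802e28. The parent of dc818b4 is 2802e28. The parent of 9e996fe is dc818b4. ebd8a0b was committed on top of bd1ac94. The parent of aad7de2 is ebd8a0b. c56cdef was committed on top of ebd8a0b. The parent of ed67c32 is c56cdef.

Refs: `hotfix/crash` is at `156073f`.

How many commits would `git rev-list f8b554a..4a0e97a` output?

2

Reachable from 4a0e97a: {4a0e97a, a5c41ce, aad7de2, bd1ac94, ebd8a0b}.
Reachable from f8b554a: {156073f, 2802e28, a5c41ce, bd1ac94, c56cdef, ebd8a0b, ed67c32, f8b554a}.
In 4a0e97a's history but not f8b554a's: {4a0e97a, aad7de2} — 2 commits.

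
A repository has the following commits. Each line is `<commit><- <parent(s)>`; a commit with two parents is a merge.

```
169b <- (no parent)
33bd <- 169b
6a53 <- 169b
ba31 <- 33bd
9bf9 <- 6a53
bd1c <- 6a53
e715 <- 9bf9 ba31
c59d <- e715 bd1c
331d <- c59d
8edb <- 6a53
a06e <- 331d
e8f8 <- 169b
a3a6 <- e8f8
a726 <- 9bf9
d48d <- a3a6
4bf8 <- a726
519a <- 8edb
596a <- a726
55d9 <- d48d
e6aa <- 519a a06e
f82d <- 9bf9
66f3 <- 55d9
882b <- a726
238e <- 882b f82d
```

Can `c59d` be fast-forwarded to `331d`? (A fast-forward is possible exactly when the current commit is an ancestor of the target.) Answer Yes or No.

Yes

A fast-forward from c59d to 331d is possible iff c59d is an ancestor of 331d.
Ancestors of 331d: {169b, 331d, 33bd, 6a53, 9bf9, ba31, bd1c, c59d, e715}.
c59d is among them, so fast-forward is possible.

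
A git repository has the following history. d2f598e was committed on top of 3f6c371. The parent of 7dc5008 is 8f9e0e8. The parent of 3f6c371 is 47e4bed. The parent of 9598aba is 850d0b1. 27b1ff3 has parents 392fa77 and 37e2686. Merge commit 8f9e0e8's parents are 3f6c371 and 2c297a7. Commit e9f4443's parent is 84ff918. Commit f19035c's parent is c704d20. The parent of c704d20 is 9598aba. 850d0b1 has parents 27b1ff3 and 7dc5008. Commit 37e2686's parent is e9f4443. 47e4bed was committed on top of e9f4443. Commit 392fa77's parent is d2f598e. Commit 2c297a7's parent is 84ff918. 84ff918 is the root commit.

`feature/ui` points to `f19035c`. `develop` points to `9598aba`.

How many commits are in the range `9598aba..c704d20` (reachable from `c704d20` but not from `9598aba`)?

1

Reachable from c704d20: {27b1ff3, 2c297a7, 37e2686, 392fa77, 3f6c371, 47e4bed, 7dc5008, 84ff918, 850d0b1, 8f9e0e8, 9598aba, c704d20, d2f598e, e9f4443}.
Reachable from 9598aba: {27b1ff3, 2c297a7, 37e2686, 392fa77, 3f6c371, 47e4bed, 7dc5008, 84ff918, 850d0b1, 8f9e0e8, 9598aba, d2f598e, e9f4443}.
In c704d20's history but not 9598aba's: {c704d20} — 1 commit.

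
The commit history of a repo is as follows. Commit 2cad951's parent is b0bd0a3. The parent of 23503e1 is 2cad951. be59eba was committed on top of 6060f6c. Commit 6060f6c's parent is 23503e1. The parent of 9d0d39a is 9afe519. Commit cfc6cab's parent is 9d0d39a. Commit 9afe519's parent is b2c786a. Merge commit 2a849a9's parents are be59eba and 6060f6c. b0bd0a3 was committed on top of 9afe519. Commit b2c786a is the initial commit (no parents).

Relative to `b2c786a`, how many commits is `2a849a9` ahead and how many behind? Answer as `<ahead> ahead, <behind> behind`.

Reachable from 2a849a9: {23503e1, 2a849a9, 2cad951, 6060f6c, 9afe519, b0bd0a3, b2c786a, be59eba}.
Reachable from b2c786a: {b2c786a}.
Only in 2a849a9's history (ahead): {23503e1, 2a849a9, 2cad951, 6060f6c, 9afe519, b0bd0a3, be59eba} — 7.
Only in b2c786a's history (behind): {} — 0.

7 ahead, 0 behind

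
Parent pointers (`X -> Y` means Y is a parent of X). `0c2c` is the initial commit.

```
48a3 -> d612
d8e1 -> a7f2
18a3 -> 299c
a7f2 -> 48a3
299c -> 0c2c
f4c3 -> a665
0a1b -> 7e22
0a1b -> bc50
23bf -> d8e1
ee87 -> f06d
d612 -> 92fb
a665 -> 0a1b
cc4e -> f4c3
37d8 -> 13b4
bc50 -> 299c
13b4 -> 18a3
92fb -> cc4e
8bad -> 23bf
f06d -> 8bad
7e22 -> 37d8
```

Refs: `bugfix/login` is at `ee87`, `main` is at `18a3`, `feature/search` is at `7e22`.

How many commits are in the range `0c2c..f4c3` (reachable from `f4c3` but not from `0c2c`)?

Reachable from f4c3: {0a1b, 0c2c, 13b4, 18a3, 299c, 37d8, 7e22, a665, bc50, f4c3}.
Reachable from 0c2c: {0c2c}.
In f4c3's history but not 0c2c's: {0a1b, 13b4, 18a3, 299c, 37d8, 7e22, a665, bc50, f4c3} — 9 commits.

9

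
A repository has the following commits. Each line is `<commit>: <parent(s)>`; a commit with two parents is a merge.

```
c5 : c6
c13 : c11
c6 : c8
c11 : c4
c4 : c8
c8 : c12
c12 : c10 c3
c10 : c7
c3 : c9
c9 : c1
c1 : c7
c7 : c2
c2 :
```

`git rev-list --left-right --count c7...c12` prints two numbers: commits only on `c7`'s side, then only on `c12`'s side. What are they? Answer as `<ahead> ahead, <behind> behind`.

Reachable from c7: {c2, c7}.
Reachable from c12: {c1, c10, c12, c2, c3, c7, c9}.
Only in c7's history (ahead): {} — 0.
Only in c12's history (behind): {c1, c10, c12, c3, c9} — 5.

0 ahead, 5 behind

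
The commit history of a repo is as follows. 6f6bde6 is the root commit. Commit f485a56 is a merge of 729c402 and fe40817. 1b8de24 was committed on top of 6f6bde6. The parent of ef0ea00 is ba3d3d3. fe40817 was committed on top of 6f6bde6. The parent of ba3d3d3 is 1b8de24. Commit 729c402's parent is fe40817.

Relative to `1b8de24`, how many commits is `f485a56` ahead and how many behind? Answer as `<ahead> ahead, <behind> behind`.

3 ahead, 1 behind

Reachable from f485a56: {6f6bde6, 729c402, f485a56, fe40817}.
Reachable from 1b8de24: {1b8de24, 6f6bde6}.
Only in f485a56's history (ahead): {729c402, f485a56, fe40817} — 3.
Only in 1b8de24's history (behind): {1b8de24} — 1.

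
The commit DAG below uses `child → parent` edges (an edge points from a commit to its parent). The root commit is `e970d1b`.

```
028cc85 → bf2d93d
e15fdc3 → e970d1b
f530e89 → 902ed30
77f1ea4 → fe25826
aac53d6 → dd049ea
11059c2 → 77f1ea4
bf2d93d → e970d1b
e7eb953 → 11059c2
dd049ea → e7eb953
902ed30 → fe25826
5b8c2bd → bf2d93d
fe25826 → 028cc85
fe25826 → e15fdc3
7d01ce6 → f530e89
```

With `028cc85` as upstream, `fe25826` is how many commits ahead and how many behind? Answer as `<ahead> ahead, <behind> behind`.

2 ahead, 0 behind

Reachable from fe25826: {028cc85, bf2d93d, e15fdc3, e970d1b, fe25826}.
Reachable from 028cc85: {028cc85, bf2d93d, e970d1b}.
Only in fe25826's history (ahead): {e15fdc3, fe25826} — 2.
Only in 028cc85's history (behind): {} — 0.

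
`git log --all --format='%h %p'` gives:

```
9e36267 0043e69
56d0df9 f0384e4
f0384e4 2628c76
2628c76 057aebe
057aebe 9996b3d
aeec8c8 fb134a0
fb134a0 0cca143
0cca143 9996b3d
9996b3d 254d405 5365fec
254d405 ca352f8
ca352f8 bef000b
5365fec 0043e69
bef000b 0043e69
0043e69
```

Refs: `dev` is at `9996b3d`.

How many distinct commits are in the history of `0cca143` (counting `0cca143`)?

Walking parent pointers from 0cca143: reachable set = {0043e69, 0cca143, 254d405, 5365fec, 9996b3d, bef000b, ca352f8}.
That is 7 commits.

7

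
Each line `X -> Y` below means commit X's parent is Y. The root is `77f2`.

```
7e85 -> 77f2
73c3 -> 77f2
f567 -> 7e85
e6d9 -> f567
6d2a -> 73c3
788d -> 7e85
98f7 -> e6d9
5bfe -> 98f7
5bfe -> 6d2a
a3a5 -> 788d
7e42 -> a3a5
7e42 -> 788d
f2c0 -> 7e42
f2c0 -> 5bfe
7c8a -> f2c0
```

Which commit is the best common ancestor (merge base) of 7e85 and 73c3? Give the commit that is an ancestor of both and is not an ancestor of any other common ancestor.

77f2

Ancestors of 7e85: {77f2, 7e85}.
Ancestors of 73c3: {73c3, 77f2}.
Common ancestors: {77f2}.
The only common ancestor is 77f2, so it is the merge base.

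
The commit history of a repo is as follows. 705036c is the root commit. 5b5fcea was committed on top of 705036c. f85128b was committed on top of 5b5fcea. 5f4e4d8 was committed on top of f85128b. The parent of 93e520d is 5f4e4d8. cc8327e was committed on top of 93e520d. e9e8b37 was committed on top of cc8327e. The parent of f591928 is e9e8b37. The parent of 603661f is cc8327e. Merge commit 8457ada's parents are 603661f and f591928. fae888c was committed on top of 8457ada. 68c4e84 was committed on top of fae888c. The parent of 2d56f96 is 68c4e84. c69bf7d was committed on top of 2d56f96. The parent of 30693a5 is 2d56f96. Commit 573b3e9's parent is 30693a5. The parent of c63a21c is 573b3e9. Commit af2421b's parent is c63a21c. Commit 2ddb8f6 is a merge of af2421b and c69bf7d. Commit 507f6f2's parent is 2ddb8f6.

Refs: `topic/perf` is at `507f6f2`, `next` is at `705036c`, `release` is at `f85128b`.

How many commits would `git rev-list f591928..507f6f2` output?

12

Reachable from 507f6f2: {2d56f96, 2ddb8f6, 30693a5, 507f6f2, 573b3e9, 5b5fcea, 5f4e4d8, 603661f, 68c4e84, 705036c, 8457ada, 93e520d, af2421b, c63a21c, c69bf7d, cc8327e, e9e8b37, f591928, f85128b, fae888c}.
Reachable from f591928: {5b5fcea, 5f4e4d8, 705036c, 93e520d, cc8327e, e9e8b37, f591928, f85128b}.
In 507f6f2's history but not f591928's: {2d56f96, 2ddb8f6, 30693a5, 507f6f2, 573b3e9, 603661f, 68c4e84, 8457ada, af2421b, c63a21c, c69bf7d, fae888c} — 12 commits.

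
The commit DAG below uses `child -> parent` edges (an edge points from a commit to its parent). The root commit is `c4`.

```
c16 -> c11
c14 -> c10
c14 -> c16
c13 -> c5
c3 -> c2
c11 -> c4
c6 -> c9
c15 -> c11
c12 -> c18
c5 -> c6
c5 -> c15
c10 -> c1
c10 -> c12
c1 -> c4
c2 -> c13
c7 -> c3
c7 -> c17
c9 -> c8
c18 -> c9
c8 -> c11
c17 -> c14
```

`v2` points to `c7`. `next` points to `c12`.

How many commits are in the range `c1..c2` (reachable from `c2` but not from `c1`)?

Reachable from c2: {c11, c13, c15, c2, c4, c5, c6, c8, c9}.
Reachable from c1: {c1, c4}.
In c2's history but not c1's: {c11, c13, c15, c2, c5, c6, c8, c9} — 8 commits.

8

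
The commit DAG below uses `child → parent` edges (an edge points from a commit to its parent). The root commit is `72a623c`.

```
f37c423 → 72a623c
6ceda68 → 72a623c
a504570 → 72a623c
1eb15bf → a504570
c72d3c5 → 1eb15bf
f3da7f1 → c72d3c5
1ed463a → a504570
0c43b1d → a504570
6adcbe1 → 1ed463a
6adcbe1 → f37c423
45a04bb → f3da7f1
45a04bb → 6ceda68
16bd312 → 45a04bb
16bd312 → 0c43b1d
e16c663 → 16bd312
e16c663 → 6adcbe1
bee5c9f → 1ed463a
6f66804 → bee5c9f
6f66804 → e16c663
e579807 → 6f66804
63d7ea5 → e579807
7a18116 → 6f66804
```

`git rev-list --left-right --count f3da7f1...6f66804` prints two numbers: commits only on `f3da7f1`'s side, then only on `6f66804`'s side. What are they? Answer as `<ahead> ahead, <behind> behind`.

0 ahead, 10 behind

Reachable from f3da7f1: {1eb15bf, 72a623c, a504570, c72d3c5, f3da7f1}.
Reachable from 6f66804: {0c43b1d, 16bd312, 1eb15bf, 1ed463a, 45a04bb, 6adcbe1, 6ceda68, 6f66804, 72a623c, a504570, bee5c9f, c72d3c5, e16c663, f37c423, f3da7f1}.
Only in f3da7f1's history (ahead): {} — 0.
Only in 6f66804's history (behind): {0c43b1d, 16bd312, 1ed463a, 45a04bb, 6adcbe1, 6ceda68, 6f66804, bee5c9f, e16c663, f37c423} — 10.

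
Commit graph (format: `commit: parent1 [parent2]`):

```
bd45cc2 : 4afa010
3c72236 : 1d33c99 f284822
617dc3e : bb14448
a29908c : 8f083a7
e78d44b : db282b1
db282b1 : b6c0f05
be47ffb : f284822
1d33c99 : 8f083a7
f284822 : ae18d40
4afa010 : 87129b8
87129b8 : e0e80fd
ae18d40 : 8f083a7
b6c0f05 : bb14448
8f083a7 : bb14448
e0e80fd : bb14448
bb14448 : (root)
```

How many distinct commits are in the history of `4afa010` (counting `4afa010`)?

4

Walking parent pointers from 4afa010: reachable set = {4afa010, 87129b8, bb14448, e0e80fd}.
That is 4 commits.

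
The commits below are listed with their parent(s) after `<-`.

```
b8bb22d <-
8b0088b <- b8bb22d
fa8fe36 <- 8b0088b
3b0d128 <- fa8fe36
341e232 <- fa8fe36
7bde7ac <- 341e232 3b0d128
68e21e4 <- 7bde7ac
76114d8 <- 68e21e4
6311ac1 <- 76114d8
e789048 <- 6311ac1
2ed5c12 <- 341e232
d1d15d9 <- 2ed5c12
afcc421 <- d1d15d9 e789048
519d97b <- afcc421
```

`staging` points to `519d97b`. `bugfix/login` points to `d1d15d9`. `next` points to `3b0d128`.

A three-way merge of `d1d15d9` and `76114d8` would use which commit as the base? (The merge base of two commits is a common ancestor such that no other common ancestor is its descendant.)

341e232

Ancestors of d1d15d9: {2ed5c12, 341e232, 8b0088b, b8bb22d, d1d15d9, fa8fe36}.
Ancestors of 76114d8: {341e232, 3b0d128, 68e21e4, 76114d8, 7bde7ac, 8b0088b, b8bb22d, fa8fe36}.
Common ancestors: {341e232, 8b0088b, b8bb22d, fa8fe36}.
Among these, 341e232 is not an ancestor of any other common ancestor — it is the merge base.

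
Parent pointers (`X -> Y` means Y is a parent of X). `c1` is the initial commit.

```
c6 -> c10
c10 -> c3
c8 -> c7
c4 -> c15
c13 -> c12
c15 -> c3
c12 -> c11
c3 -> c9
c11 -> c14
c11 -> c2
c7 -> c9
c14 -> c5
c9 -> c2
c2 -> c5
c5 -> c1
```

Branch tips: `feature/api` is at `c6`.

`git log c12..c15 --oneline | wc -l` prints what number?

3

Reachable from c15: {c1, c15, c2, c3, c5, c9}.
Reachable from c12: {c1, c11, c12, c14, c2, c5}.
In c15's history but not c12's: {c15, c3, c9} — 3 commits.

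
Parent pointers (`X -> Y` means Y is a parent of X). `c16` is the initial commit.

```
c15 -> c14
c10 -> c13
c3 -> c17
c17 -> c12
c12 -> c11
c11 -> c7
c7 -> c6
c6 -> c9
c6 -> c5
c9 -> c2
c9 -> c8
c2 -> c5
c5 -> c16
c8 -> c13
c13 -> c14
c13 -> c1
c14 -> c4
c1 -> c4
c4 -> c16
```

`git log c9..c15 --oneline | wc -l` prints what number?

1

Reachable from c15: {c14, c15, c16, c4}.
Reachable from c9: {c1, c13, c14, c16, c2, c4, c5, c8, c9}.
In c15's history but not c9's: {c15} — 1 commit.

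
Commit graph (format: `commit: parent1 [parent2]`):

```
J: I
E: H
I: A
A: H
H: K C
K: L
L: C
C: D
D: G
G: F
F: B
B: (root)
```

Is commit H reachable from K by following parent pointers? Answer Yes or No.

No

Ancestors of K: {B, C, D, F, G, K, L}.
H is not in that set, so it is not an ancestor of K.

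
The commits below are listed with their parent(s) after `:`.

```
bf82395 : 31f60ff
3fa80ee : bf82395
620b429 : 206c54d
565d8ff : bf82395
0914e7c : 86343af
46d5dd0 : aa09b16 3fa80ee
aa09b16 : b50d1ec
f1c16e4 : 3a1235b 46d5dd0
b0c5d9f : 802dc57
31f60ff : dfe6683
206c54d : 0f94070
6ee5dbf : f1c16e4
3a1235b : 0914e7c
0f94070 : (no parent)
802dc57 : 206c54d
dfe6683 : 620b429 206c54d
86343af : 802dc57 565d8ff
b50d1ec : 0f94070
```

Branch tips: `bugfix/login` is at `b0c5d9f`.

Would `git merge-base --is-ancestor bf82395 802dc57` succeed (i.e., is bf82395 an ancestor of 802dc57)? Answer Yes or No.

No

Ancestors of 802dc57: {0f94070, 206c54d, 802dc57}.
bf82395 is not in that set, so it is not an ancestor of 802dc57.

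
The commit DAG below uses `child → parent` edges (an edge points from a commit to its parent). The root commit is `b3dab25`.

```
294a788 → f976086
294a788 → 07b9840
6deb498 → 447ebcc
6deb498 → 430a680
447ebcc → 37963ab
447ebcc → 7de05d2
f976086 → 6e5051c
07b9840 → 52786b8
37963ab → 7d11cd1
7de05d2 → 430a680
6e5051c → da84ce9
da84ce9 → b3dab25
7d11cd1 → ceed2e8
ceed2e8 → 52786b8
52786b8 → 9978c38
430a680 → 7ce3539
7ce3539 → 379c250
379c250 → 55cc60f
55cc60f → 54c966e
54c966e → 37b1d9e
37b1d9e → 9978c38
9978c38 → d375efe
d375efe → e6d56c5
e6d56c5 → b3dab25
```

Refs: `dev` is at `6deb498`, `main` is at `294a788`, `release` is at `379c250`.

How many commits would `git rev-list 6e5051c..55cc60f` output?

Reachable from 55cc60f: {37b1d9e, 54c966e, 55cc60f, 9978c38, b3dab25, d375efe, e6d56c5}.
Reachable from 6e5051c: {6e5051c, b3dab25, da84ce9}.
In 55cc60f's history but not 6e5051c's: {37b1d9e, 54c966e, 55cc60f, 9978c38, d375efe, e6d56c5} — 6 commits.

6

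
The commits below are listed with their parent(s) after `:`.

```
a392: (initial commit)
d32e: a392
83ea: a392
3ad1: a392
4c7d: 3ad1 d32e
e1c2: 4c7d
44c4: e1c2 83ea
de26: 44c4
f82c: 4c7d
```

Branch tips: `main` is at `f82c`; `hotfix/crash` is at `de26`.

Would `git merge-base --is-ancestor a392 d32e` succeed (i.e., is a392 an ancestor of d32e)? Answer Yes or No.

Yes

Ancestors of d32e (commits reachable by following parents): {a392, d32e}.
a392 is in that set, so it is an ancestor of d32e.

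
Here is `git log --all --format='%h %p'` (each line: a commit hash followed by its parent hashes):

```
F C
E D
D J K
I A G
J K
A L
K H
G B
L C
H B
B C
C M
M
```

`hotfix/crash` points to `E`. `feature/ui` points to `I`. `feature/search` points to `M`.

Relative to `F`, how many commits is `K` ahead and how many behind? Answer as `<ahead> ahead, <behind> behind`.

Reachable from K: {B, C, H, K, M}.
Reachable from F: {C, F, M}.
Only in K's history (ahead): {B, H, K} — 3.
Only in F's history (behind): {F} — 1.

3 ahead, 1 behind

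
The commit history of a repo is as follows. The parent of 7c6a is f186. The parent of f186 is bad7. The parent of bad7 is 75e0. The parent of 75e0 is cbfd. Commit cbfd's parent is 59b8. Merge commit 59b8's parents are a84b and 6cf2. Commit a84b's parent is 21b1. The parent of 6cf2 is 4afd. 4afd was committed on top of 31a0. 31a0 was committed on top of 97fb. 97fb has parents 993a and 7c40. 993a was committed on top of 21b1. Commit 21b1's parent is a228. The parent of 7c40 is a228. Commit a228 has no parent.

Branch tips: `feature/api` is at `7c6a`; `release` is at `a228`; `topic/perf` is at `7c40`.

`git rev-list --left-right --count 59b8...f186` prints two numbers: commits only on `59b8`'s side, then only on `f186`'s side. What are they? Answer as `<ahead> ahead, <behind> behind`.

Reachable from 59b8: {21b1, 31a0, 4afd, 59b8, 6cf2, 7c40, 97fb, 993a, a228, a84b}.
Reachable from f186: {21b1, 31a0, 4afd, 59b8, 6cf2, 75e0, 7c40, 97fb, 993a, a228, a84b, bad7, cbfd, f186}.
Only in 59b8's history (ahead): {} — 0.
Only in f186's history (behind): {75e0, bad7, cbfd, f186} — 4.

0 ahead, 4 behind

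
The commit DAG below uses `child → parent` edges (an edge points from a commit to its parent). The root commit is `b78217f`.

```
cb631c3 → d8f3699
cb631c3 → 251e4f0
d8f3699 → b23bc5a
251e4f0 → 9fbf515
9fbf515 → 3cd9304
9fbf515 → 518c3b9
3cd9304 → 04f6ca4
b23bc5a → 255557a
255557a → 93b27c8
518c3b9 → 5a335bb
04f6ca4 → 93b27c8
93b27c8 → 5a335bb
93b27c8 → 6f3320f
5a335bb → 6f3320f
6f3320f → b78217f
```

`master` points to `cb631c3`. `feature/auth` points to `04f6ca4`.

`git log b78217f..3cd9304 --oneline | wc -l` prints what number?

Reachable from 3cd9304: {04f6ca4, 3cd9304, 5a335bb, 6f3320f, 93b27c8, b78217f}.
Reachable from b78217f: {b78217f}.
In 3cd9304's history but not b78217f's: {04f6ca4, 3cd9304, 5a335bb, 6f3320f, 93b27c8} — 5 commits.

5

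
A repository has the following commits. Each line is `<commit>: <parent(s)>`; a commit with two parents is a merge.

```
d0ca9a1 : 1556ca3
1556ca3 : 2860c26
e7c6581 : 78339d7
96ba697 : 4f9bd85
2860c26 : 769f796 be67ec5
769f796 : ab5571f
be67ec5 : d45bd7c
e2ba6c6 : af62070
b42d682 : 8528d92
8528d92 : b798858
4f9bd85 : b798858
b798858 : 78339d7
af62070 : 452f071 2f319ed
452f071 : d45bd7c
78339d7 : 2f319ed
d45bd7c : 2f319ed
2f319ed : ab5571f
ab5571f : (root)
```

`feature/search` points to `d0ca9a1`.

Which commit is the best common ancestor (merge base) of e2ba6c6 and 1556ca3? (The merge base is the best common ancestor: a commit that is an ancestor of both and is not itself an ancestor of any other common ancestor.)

Ancestors of e2ba6c6: {2f319ed, 452f071, ab5571f, af62070, d45bd7c, e2ba6c6}.
Ancestors of 1556ca3: {1556ca3, 2860c26, 2f319ed, 769f796, ab5571f, be67ec5, d45bd7c}.
Common ancestors: {2f319ed, ab5571f, d45bd7c}.
Among these, d45bd7c is not an ancestor of any other common ancestor — it is the merge base.

d45bd7c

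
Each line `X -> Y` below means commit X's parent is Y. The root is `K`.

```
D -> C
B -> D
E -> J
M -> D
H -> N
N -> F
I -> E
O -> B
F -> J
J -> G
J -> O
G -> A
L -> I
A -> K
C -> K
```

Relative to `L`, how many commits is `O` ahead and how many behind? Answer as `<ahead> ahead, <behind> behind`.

Reachable from O: {B, C, D, K, O}.
Reachable from L: {A, B, C, D, E, G, I, J, K, L, O}.
Only in O's history (ahead): {} — 0.
Only in L's history (behind): {A, E, G, I, J, L} — 6.

0 ahead, 6 behind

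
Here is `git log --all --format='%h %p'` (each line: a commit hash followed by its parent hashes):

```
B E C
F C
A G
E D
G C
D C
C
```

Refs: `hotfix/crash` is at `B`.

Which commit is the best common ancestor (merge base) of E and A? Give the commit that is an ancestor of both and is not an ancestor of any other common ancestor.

Ancestors of E: {C, D, E}.
Ancestors of A: {A, C, G}.
Common ancestors: {C}.
The only common ancestor is C, so it is the merge base.

C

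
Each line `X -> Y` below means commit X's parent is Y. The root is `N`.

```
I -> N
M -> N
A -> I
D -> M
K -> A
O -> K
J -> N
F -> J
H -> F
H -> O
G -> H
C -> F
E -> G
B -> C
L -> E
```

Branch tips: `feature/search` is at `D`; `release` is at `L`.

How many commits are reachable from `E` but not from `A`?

Reachable from E: {A, E, F, G, H, I, J, K, N, O}.
Reachable from A: {A, I, N}.
In E's history but not A's: {E, F, G, H, J, K, O} — 7 commits.

7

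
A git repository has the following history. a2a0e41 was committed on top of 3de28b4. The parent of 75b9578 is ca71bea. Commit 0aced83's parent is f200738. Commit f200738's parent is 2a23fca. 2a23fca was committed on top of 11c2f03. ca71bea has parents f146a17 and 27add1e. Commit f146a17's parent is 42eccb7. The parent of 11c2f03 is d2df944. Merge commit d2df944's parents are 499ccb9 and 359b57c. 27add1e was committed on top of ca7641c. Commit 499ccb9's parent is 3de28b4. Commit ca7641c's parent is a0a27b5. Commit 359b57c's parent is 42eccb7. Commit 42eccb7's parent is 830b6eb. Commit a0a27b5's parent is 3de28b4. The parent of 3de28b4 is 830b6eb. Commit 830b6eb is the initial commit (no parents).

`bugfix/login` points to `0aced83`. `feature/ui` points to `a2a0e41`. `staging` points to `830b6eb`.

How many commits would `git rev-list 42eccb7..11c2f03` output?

5

Reachable from 11c2f03: {11c2f03, 359b57c, 3de28b4, 42eccb7, 499ccb9, 830b6eb, d2df944}.
Reachable from 42eccb7: {42eccb7, 830b6eb}.
In 11c2f03's history but not 42eccb7's: {11c2f03, 359b57c, 3de28b4, 499ccb9, d2df944} — 5 commits.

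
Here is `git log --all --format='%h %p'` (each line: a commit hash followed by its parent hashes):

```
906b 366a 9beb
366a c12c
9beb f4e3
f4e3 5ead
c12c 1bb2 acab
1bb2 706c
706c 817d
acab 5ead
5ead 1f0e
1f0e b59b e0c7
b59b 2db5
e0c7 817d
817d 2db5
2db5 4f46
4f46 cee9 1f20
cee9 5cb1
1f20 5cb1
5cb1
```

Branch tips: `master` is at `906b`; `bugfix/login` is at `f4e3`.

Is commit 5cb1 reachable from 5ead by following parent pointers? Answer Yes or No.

Yes

Ancestors of 5ead (commits reachable by following parents): {1f0e, 1f20, 2db5, 4f46, 5cb1, 5ead, 817d, b59b, cee9, e0c7}.
5cb1 is in that set, so it is an ancestor of 5ead.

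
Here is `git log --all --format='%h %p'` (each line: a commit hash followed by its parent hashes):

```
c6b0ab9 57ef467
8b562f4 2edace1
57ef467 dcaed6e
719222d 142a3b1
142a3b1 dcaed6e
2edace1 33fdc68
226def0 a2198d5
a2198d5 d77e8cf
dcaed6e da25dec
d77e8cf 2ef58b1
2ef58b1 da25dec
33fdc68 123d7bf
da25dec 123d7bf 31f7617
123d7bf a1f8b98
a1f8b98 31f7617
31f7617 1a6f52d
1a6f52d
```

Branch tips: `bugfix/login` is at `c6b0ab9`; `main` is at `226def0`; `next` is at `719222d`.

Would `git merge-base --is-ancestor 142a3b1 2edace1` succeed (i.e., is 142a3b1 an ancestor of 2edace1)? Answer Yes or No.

No

Ancestors of 2edace1: {123d7bf, 1a6f52d, 2edace1, 31f7617, 33fdc68, a1f8b98}.
142a3b1 is not in that set, so it is not an ancestor of 2edace1.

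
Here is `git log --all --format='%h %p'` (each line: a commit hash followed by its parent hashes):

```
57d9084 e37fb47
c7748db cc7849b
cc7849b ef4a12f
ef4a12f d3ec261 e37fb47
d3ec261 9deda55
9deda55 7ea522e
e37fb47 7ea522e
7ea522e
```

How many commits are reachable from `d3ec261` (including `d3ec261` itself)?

Walking parent pointers from d3ec261: reachable set = {7ea522e, 9deda55, d3ec261}.
That is 3 commits.

3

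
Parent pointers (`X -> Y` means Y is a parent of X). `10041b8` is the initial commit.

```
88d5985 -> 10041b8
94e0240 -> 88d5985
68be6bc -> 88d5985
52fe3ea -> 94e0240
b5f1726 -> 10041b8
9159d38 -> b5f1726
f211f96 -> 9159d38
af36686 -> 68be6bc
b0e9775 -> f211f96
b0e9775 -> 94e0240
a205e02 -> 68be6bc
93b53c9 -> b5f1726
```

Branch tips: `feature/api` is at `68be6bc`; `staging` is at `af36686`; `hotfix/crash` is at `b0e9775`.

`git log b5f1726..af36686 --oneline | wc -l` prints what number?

3

Reachable from af36686: {10041b8, 68be6bc, 88d5985, af36686}.
Reachable from b5f1726: {10041b8, b5f1726}.
In af36686's history but not b5f1726's: {68be6bc, 88d5985, af36686} — 3 commits.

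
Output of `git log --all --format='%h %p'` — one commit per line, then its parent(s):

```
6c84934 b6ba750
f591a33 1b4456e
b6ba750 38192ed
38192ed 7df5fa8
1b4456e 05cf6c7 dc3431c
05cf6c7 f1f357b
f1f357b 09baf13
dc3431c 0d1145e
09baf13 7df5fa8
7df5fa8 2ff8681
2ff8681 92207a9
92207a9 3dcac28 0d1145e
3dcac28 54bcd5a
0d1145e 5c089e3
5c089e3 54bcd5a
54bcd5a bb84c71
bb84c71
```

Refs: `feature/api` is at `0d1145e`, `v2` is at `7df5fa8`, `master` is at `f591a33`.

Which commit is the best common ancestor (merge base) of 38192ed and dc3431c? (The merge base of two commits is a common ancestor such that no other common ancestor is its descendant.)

Ancestors of 38192ed: {0d1145e, 2ff8681, 38192ed, 3dcac28, 54bcd5a, 5c089e3, 7df5fa8, 92207a9, bb84c71}.
Ancestors of dc3431c: {0d1145e, 54bcd5a, 5c089e3, bb84c71, dc3431c}.
Common ancestors: {0d1145e, 54bcd5a, 5c089e3, bb84c71}.
Among these, 0d1145e is not an ancestor of any other common ancestor — it is the merge base.

0d1145e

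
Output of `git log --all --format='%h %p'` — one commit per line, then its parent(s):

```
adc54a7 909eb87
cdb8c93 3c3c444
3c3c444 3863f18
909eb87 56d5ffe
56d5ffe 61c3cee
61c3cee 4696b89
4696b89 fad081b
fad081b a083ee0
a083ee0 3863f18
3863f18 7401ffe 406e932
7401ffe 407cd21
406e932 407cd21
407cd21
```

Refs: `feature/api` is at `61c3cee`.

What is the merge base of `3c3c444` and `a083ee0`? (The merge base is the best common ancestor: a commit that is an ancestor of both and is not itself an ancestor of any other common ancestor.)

3863f18

Ancestors of 3c3c444: {3863f18, 3c3c444, 406e932, 407cd21, 7401ffe}.
Ancestors of a083ee0: {3863f18, 406e932, 407cd21, 7401ffe, a083ee0}.
Common ancestors: {3863f18, 406e932, 407cd21, 7401ffe}.
Among these, 3863f18 is not an ancestor of any other common ancestor — it is the merge base.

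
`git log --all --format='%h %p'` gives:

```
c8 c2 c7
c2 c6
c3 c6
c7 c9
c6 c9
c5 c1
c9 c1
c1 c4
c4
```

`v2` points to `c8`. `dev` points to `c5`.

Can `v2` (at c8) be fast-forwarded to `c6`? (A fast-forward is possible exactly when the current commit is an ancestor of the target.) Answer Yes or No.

A fast-forward from c8 to c6 is possible iff c8 is an ancestor of c6.
Ancestors of c6: {c1, c4, c6, c9}.
c8 is not among them, so fast-forward is not possible.

No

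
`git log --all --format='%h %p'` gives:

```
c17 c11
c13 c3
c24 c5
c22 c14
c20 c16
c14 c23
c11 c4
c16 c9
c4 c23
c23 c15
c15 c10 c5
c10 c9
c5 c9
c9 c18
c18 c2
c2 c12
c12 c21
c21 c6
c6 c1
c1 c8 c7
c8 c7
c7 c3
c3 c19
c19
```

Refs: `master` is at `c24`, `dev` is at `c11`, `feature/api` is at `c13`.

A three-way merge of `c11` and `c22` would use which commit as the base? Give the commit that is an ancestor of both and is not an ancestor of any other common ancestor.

Ancestors of c11: {c1, c10, c11, c12, c15, c18, c19, c2, c21, c23, c3, c4, c5, c6, c7, c8, c9}.
Ancestors of c22: {c1, c10, c12, c14, c15, c18, c19, c2, c21, c22, c23, c3, c5, c6, c7, c8, c9}.
Common ancestors: {c1, c10, c12, c15, c18, c19, c2, c21, c23, c3, c5, c6, c7, c8, c9}.
Among these, c23 is not an ancestor of any other common ancestor — it is the merge base.

c23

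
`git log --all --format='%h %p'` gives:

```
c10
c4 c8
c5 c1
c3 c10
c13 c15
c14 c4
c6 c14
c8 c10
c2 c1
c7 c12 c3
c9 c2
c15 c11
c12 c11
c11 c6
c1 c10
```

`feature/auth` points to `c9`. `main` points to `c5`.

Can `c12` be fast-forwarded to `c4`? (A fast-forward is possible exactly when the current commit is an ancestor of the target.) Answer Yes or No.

No

A fast-forward from c12 to c4 is possible iff c12 is an ancestor of c4.
Ancestors of c4: {c10, c4, c8}.
c12 is not among them, so fast-forward is not possible.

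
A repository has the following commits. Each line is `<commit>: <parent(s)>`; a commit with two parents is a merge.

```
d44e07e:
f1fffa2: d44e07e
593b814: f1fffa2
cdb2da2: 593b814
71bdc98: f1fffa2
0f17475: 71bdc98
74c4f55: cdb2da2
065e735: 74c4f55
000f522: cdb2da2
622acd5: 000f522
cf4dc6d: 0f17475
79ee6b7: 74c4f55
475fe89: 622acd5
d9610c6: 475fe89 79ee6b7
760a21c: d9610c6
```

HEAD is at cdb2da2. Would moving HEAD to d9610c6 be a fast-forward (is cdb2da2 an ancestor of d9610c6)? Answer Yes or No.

A fast-forward from cdb2da2 to d9610c6 is possible iff cdb2da2 is an ancestor of d9610c6.
Ancestors of d9610c6: {000f522, 475fe89, 593b814, 622acd5, 74c4f55, 79ee6b7, cdb2da2, d44e07e, d9610c6, f1fffa2}.
cdb2da2 is among them, so fast-forward is possible.

Yes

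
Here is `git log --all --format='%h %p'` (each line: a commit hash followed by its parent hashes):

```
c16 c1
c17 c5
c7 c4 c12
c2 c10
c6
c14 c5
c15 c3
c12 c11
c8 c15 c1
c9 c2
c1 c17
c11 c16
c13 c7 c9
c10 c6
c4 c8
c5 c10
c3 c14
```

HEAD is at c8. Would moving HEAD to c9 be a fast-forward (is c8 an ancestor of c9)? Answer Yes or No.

No

A fast-forward from c8 to c9 is possible iff c8 is an ancestor of c9.
Ancestors of c9: {c10, c2, c6, c9}.
c8 is not among them, so fast-forward is not possible.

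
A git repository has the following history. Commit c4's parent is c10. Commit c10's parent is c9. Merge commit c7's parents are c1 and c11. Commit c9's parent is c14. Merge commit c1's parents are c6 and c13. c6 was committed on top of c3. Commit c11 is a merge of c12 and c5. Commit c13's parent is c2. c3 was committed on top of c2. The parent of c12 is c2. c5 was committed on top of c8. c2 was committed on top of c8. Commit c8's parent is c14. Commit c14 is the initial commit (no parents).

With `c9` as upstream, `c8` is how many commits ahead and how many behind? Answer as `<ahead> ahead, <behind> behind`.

Reachable from c8: {c14, c8}.
Reachable from c9: {c14, c9}.
Only in c8's history (ahead): {c8} — 1.
Only in c9's history (behind): {c9} — 1.

1 ahead, 1 behind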